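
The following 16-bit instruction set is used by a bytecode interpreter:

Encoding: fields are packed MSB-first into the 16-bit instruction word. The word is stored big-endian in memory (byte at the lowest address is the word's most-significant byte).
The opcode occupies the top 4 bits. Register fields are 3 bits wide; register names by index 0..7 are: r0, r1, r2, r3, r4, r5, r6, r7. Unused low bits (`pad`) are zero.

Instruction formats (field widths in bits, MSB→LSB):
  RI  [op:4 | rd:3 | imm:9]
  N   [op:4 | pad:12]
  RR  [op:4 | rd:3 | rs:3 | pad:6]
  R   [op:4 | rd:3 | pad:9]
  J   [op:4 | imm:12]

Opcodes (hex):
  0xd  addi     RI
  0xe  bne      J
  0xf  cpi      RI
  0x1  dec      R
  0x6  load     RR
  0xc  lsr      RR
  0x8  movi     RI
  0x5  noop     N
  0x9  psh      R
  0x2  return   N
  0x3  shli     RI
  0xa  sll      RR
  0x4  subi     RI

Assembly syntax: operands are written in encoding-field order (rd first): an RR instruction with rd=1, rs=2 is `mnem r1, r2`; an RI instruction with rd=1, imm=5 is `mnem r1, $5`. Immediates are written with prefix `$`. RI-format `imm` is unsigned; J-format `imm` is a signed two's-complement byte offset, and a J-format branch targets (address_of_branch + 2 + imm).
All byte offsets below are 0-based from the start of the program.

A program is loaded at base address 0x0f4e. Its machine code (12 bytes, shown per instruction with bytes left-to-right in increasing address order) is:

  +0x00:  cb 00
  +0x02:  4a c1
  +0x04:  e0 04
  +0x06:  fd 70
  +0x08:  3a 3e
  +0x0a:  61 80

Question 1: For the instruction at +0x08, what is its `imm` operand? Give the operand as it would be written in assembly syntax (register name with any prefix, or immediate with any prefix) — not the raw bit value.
+0x08: 3a 3e ⇒ word 0x3a3e (big)
  top 4b → 0x3 → shli [RI]
  rd: (w>>9)&0x7=0x5 → r5
  imm: (w>>0)&0x1ff=0x3e → $62

$62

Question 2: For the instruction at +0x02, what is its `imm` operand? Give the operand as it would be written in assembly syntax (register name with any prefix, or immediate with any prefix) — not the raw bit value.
$193

@+02  big-endian(4a c1) = 0x4ac1
  op=0x4ac1>>12=0x4 ⇒ subi (RI)
  [11:9] rd=5 = r5
  [8:0] imm=193 = $193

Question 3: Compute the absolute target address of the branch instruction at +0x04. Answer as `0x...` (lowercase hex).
off 0x04: read e0 04 as big → 0xe004
  opcode bits[15:12]=0xe: bne/J
  imm@[11:0]=0x4 ⇒ $4
  target = base 0x0f4e + off 0x04 + 2 + imm 4 = 0x0f58

0x0f58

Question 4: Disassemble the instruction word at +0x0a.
off 0x0a: read 61 80 as big → 0x6180
  opcode bits[15:12]=0x6: load/RR
  rd: (w>>9)&0x7=0x0 → r0
  rs: (w>>6)&0x7=0x6 → r6

load r0, r6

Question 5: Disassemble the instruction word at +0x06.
off 0x06: read fd 70 as big → 0xfd70
  op=0xfd70>>12=0xf ⇒ cpi (RI)
  [11:9] rd=6 = r6
  [8:0] imm=368 = $368

cpi r6, $368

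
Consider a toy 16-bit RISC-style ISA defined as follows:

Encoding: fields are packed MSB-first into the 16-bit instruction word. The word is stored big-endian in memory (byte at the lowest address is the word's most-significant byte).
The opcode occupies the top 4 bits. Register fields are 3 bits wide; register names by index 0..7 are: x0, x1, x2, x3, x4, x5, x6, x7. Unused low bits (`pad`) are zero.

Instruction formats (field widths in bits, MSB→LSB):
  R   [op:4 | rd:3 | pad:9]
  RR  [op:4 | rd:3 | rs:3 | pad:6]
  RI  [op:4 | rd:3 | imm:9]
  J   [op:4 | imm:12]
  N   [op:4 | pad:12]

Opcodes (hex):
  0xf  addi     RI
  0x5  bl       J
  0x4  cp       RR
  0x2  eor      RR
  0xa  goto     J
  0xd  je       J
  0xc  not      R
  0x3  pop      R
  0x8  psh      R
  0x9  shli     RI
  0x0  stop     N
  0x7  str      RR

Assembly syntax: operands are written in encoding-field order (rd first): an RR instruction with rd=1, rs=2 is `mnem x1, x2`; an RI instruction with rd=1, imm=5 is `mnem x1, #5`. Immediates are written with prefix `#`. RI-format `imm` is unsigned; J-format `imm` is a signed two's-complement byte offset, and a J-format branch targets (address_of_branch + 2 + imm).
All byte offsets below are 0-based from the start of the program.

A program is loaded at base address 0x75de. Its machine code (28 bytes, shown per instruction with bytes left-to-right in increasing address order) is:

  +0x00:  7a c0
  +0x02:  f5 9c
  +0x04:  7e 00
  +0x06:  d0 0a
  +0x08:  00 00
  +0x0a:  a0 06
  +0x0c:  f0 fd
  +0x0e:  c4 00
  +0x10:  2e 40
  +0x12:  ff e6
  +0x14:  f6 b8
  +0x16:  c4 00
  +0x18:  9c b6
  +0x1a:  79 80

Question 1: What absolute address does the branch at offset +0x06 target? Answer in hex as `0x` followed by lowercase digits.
0x75f0

@+06  big-endian(d0 0a) = 0xd00a
  opcode bits[15:12]=0xd: je/J
  imm: (w>>0)&0xfff=0xa → #10
  target = base 0x75de + off 0x06 + 2 + imm 10 = 0x75f0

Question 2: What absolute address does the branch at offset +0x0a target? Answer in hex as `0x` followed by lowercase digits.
@+0a  big-endian(a0 06) = 0xa006
  opcode bits[15:12]=0xa: goto/J
  [11:0] imm=6 = #6
  target = base 0x75de + off 0x0a + 2 + imm 6 = 0x75f0

0x75f0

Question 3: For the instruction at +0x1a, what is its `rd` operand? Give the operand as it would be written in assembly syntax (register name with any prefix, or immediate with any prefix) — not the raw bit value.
@+1a  big-endian(79 80) = 0x7980
  top 4b → 0x7 → str [RR]
  rd@[11:9]=0x4 ⇒ x4
  rs@[8:6]=0x6 ⇒ x6

x4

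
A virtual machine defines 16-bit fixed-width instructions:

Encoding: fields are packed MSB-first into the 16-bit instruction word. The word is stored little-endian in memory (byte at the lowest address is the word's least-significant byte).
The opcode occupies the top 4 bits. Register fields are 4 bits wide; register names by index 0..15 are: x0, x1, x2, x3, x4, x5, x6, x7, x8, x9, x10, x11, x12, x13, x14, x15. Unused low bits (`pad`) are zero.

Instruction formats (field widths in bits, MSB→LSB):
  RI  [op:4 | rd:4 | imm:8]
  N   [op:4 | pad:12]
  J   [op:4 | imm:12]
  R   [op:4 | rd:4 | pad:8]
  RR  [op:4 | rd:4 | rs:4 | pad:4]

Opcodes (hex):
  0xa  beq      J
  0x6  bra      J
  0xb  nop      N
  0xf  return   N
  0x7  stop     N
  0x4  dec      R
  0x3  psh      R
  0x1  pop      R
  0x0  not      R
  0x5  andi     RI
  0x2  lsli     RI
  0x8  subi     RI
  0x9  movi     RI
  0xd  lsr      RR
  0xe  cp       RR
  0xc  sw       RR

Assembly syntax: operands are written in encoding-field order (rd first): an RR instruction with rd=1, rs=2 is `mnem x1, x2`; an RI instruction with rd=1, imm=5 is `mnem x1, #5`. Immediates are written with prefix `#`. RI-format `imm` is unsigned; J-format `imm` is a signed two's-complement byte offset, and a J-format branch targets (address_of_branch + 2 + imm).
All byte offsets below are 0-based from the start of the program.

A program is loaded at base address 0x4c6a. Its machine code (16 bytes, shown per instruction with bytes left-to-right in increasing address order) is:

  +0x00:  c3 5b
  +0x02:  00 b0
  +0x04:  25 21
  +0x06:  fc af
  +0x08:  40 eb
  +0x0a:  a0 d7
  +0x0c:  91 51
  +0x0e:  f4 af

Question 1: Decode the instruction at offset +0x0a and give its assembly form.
lsr x7, x10

@+0a  little-endian(a0 d7) = 0xd7a0
  op=0xd7a0>>12=0xd ⇒ lsr (RR)
  [11:8] rd=7 = x7
  [7:4] rs=10 = x10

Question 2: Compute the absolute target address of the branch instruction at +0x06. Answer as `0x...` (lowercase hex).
@+06  little-endian(fc af) = 0xaffc
  op=0xaffc>>12=0xa ⇒ beq (J)
  imm@[11:0]=0xffc (s12→-4) ⇒ #-4
  target = base 0x4c6a + off 0x06 + 2 + imm -4 = 0x4c6e

0x4c6e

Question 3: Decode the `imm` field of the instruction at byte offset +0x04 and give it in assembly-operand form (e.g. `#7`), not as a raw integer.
off 0x04: read 25 21 as little → 0x2125
  opcode bits[15:12]=0x2: lsli/RI
  rd@[11:8]=0x1 ⇒ x1
  imm@[7:0]=0x25 ⇒ #37

#37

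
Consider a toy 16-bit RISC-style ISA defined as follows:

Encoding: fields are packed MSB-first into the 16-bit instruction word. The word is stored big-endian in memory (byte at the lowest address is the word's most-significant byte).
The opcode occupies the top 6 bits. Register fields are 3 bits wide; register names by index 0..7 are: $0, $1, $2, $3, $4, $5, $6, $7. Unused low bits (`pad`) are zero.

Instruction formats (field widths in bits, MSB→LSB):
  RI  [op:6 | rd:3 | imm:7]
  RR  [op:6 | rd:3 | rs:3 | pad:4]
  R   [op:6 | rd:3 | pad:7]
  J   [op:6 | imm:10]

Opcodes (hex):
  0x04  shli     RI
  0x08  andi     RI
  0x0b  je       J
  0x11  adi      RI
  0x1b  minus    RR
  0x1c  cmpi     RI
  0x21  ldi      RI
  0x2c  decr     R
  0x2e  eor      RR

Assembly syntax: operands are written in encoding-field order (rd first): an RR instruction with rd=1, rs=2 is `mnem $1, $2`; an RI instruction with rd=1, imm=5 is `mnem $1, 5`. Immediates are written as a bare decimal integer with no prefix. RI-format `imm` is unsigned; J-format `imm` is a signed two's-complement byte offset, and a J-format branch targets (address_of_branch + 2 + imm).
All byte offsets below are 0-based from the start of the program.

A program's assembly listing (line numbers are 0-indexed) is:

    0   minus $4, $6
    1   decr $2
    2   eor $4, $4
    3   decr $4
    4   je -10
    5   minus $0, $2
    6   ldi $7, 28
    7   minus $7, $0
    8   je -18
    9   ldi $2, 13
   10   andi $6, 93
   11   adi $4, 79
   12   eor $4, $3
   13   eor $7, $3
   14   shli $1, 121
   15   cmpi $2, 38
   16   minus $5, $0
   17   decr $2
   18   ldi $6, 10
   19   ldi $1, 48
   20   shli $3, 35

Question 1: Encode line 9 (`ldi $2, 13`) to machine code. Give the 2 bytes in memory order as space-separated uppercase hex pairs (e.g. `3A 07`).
85 0D

L9: ldi op=0x21:6|rd=2:3|imm=13:7 ⇒ 0x850d ⇒ big 85 0d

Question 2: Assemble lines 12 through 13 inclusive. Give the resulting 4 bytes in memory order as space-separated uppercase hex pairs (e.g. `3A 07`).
BA 30 BB B0

12. eor fields op=0x2e:6|rd=4:3|rs=3:3|pad=0:4 → word ba30h → ba 30
13. eor fields op=0x2e:6|rd=7:3|rs=3:3|pad=0:4 → word bbb0h → bb b0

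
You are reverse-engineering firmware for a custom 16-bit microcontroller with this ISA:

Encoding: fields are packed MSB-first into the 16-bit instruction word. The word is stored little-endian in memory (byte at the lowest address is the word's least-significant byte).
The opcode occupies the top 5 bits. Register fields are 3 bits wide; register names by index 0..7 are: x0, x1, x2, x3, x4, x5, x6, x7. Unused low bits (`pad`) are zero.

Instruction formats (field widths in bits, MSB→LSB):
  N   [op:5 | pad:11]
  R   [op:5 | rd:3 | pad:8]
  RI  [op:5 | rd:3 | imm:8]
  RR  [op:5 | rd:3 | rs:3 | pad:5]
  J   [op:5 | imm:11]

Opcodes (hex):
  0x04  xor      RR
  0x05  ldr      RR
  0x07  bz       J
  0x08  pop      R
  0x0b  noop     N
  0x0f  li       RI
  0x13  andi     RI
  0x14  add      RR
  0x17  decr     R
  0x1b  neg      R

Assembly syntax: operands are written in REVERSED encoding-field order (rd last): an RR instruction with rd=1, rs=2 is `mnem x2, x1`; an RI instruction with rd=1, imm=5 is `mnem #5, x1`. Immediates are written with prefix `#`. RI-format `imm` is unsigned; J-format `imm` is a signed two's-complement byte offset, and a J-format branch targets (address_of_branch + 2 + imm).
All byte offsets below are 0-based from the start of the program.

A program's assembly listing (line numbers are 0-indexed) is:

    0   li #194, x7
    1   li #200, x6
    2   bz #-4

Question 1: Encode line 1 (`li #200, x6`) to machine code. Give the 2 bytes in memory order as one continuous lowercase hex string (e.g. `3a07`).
L1: li op=0xf:5|rd=6:3|imm=200:8 ⇒ 0x7ec8 ⇒ little c8 7e

c87e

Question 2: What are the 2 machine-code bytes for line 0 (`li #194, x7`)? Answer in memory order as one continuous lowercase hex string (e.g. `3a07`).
0. li fields op=0xf:5|rd=7:3|imm=194:8 → word 7fc2h → c2 7f

c27f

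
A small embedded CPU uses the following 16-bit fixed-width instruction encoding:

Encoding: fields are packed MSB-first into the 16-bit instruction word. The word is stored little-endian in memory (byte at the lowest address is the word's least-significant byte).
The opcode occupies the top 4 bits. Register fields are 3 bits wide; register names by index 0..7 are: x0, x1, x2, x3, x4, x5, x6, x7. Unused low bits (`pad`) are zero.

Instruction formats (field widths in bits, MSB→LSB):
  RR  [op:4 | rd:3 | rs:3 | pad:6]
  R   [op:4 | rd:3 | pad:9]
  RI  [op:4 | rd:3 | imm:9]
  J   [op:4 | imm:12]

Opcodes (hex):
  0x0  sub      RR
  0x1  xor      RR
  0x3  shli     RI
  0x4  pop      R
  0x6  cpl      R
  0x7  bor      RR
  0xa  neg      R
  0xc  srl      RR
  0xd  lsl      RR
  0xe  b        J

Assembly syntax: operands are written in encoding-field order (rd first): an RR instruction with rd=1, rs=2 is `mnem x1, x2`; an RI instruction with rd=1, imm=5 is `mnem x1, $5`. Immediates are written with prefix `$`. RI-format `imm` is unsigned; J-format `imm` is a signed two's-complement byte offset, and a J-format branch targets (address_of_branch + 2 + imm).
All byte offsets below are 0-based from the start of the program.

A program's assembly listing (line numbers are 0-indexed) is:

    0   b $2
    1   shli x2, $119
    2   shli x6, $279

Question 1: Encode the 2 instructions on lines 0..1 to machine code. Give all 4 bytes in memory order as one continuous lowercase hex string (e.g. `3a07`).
02e07734

0. b fields op=0xe:4|imm=2:12 → word e002h → 02 e0
1. shli fields op=0x3:4|rd=2:3|imm=119:9 → word 3477h → 77 34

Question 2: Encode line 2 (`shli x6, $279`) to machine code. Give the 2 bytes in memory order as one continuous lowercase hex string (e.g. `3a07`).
line 2 (shli): pack op=0x3:4|rd=6:3|imm=279:9 = 0x3d17; little→ 17 3d

173d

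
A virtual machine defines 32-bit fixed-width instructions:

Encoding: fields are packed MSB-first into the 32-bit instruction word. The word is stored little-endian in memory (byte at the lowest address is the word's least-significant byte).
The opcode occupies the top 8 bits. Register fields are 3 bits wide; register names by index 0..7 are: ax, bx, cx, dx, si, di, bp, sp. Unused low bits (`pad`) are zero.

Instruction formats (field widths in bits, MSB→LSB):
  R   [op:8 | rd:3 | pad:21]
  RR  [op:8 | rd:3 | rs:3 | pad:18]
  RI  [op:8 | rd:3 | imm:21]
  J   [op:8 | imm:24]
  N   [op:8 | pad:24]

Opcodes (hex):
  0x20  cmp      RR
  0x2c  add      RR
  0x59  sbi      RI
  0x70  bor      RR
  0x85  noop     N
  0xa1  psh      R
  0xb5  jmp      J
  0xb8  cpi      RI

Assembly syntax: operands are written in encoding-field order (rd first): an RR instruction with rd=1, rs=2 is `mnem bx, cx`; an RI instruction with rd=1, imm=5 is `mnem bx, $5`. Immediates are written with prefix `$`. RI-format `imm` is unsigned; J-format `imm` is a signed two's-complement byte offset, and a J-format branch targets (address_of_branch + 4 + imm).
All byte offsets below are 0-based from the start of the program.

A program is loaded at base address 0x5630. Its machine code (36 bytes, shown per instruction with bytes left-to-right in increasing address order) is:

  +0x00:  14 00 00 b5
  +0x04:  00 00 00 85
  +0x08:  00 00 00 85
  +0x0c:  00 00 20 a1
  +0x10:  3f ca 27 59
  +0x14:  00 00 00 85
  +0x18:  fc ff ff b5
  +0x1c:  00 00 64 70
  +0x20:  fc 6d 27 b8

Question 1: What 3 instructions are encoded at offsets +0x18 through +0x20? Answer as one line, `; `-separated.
jmp $-4; bor dx, bx; cpi bx, $486908

off 0x18: read fc ff ff b5 as little → 0xb5fffffc
  opcode bits[31:24]=0xb5: jmp/J
  imm@[23:0]=0xfffffc (s24→-4) ⇒ $-4
off 0x1c: read 00 00 64 70 as little → 0x70640000
  opcode bits[31:24]=0x70: bor/RR
  rd@[23:21]=0x3 ⇒ dx
  rs@[20:18]=0x1 ⇒ bx
off 0x20: read fc 6d 27 b8 as little → 0xb8276dfc
  opcode bits[31:24]=0xb8: cpi/RI
  rd@[23:21]=0x1 ⇒ bx
  imm@[20:0]=0x76dfc ⇒ $486908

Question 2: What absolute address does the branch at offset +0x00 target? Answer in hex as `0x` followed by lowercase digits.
off 0x00: read 14 00 00 b5 as little → 0xb5000014
  top 8b → 0xb5 → jmp [J]
  imm: (w>>0)&0xffffff=0x14 → $20
  target = base 0x5630 + off 0x00 + 4 + imm 20 = 0x5648

0x5648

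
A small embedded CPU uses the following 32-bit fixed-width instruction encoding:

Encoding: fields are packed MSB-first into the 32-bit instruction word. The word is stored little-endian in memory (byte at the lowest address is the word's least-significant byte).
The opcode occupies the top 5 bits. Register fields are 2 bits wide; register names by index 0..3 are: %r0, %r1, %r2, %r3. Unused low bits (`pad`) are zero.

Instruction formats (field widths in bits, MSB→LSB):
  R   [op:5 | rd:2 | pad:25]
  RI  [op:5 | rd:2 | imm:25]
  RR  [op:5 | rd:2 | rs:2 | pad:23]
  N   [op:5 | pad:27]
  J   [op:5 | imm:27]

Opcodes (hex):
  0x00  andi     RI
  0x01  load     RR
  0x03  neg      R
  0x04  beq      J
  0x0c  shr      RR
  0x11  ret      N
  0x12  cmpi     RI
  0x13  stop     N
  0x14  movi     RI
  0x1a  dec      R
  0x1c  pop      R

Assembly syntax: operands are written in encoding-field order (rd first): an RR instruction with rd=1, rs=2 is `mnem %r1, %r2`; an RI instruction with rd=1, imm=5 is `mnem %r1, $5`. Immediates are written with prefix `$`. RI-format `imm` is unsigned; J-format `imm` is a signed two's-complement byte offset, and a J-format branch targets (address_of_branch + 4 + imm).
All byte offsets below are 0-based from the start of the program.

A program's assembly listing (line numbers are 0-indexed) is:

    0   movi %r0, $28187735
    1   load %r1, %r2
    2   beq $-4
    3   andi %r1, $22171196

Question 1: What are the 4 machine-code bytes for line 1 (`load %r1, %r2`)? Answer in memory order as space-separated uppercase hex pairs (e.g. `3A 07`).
00 00 00 0B

L1: load op=0x1:5|rd=1:2|rs=2:2|pad=0:23 ⇒ 0x0b000000 ⇒ little 00 00 00 0b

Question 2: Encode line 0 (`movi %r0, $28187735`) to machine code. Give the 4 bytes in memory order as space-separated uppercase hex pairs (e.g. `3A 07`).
57 1C AE A1

L0: movi op=0x14:5|rd=0:2|imm=28187735:25 ⇒ 0xa1ae1c57 ⇒ little 57 1c ae a1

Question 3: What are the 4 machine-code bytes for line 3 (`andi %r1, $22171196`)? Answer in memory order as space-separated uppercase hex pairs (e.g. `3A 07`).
3C 4E 52 03

3. andi fields op=0x0:5|rd=1:2|imm=22171196:25 → word 03524e3ch → 3c 4e 52 03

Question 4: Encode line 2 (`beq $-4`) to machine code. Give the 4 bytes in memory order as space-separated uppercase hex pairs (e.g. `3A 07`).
line 2 (beq): pack op=0x4:5|imm=-4:27 = 0x27fffffc; little→ fc ff ff 27

FC FF FF 27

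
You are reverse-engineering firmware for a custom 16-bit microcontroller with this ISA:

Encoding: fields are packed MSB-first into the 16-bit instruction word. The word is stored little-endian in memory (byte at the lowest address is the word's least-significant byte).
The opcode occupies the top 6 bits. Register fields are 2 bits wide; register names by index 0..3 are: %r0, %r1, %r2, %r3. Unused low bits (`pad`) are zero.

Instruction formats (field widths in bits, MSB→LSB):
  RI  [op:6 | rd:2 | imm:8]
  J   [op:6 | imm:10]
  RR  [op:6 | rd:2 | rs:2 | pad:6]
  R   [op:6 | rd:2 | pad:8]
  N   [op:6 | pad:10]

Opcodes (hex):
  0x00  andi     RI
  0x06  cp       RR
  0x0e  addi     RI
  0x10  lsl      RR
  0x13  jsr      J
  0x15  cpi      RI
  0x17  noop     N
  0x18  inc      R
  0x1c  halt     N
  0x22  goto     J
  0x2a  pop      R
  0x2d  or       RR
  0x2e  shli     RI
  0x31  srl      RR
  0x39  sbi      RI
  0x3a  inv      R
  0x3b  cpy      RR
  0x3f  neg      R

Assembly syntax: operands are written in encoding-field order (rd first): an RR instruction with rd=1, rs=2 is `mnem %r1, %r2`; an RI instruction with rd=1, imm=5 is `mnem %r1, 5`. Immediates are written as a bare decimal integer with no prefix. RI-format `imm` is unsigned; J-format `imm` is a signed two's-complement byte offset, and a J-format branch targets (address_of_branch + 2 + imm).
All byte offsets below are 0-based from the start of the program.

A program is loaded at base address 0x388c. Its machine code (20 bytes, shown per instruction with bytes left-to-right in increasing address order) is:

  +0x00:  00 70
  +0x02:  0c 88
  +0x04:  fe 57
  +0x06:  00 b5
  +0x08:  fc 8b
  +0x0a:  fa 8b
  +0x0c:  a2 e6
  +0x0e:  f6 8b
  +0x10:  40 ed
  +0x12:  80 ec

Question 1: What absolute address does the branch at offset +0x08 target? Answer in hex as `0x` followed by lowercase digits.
@+08  little-endian(fc 8b) = 0x8bfc
  opcode bits[15:10]=0x22: goto/J
  imm: (w>>0)&0x3ff=0x3fc (s10→-4) → -4
  target = base 0x388c + off 0x08 + 2 + imm -4 = 0x3892

0x3892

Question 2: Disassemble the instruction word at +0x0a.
goto -6

+0x0a: fa 8b ⇒ word 0x8bfa (little)
  top 6b → 0x22 → goto [J]
  [9:0] imm=1018 (s10→-6) = -6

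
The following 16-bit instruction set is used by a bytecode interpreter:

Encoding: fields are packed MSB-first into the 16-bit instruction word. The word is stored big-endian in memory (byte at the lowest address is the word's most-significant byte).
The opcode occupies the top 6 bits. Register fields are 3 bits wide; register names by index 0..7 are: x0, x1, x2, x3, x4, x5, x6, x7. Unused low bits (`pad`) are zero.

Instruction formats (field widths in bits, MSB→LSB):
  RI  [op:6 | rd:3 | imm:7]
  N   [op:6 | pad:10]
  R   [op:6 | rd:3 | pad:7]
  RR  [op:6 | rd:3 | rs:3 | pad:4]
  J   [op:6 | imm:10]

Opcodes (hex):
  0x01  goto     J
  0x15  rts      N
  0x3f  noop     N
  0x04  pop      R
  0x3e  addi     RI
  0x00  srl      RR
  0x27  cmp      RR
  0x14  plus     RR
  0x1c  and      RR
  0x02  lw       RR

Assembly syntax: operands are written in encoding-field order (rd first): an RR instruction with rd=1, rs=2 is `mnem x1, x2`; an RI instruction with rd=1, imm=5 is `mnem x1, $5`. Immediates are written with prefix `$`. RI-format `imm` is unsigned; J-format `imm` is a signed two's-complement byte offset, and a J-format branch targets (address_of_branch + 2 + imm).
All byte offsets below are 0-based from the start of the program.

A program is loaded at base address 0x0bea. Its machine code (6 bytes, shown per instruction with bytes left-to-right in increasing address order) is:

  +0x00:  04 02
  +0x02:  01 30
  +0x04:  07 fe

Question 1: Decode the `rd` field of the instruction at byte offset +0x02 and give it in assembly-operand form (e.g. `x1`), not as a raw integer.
x2

+0x02: 01 30 ⇒ word 0x0130 (big)
  top 6b → 0x0 → srl [RR]
  rd@[9:7]=0x2 ⇒ x2
  rs@[6:4]=0x3 ⇒ x3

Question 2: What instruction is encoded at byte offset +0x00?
+0x00: 04 02 ⇒ word 0x0402 (big)
  opcode bits[15:10]=0x1: goto/J
  imm: (w>>0)&0x3ff=0x2 → $2

goto $2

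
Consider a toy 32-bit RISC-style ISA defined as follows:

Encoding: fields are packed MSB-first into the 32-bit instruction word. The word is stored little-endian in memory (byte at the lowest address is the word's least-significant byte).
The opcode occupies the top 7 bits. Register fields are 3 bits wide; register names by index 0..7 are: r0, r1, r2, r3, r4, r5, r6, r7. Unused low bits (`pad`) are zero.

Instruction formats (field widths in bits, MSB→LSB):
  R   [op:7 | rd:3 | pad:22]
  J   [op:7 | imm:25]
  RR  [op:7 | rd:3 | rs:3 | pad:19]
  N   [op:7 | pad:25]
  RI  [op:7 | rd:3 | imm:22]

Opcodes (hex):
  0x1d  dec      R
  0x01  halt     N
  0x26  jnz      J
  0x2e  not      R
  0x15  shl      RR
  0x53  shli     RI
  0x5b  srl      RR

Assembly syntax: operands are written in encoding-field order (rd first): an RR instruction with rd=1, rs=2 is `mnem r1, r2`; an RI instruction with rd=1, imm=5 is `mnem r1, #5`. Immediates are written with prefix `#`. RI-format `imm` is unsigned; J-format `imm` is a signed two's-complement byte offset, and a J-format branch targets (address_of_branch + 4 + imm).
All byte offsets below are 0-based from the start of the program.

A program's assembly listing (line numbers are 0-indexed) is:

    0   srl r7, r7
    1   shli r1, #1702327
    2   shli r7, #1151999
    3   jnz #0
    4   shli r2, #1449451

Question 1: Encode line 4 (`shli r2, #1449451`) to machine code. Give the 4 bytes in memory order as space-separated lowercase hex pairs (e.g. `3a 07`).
4. shli fields op=0x53:7|rd=2:3|imm=1449451:22 → word a6961debh → eb 1d 96 a6

eb 1d 96 a6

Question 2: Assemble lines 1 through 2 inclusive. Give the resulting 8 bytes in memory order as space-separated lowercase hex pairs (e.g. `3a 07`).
L1: shli op=0x53:7|rd=1:3|imm=1702327:22 ⇒ 0xa659f9b7 ⇒ little b7 f9 59 a6
L2: shli op=0x53:7|rd=7:3|imm=1151999:22 ⇒ 0xa7d193ff ⇒ little ff 93 d1 a7

b7 f9 59 a6 ff 93 d1 a7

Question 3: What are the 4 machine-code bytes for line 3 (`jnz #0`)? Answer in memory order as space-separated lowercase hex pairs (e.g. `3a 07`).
line 3 (jnz): pack op=0x26:7|imm=0:25 = 0x4c000000; little→ 00 00 00 4c

00 00 00 4c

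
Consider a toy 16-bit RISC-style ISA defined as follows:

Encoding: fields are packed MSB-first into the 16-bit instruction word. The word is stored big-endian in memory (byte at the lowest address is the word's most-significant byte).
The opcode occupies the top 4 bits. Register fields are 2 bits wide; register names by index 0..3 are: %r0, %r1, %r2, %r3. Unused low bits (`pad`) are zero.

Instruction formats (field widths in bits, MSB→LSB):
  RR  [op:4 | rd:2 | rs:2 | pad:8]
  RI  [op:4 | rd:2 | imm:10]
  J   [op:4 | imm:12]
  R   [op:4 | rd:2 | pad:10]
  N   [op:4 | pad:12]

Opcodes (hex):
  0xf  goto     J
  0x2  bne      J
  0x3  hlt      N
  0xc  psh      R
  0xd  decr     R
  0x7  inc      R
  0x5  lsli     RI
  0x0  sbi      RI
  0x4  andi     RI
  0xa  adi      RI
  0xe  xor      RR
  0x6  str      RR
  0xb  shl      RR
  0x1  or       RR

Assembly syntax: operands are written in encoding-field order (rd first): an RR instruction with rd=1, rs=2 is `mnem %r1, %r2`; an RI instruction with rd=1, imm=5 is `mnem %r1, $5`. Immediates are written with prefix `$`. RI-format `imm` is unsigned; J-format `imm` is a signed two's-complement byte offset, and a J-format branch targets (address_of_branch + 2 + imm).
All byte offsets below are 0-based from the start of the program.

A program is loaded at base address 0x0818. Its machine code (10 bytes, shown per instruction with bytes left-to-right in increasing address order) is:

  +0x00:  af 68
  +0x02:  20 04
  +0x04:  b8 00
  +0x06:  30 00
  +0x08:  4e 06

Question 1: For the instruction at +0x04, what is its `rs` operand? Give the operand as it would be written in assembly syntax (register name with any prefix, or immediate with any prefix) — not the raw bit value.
+0x04: b8 00 ⇒ word 0xb800 (big)
  opcode bits[15:12]=0xb: shl/RR
  rd@[11:10]=0x2 ⇒ %r2
  rs@[9:8]=0x0 ⇒ %r0

%r0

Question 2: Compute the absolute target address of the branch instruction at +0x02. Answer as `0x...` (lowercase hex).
0x0820

@+02  big-endian(20 04) = 0x2004
  opcode bits[15:12]=0x2: bne/J
  imm@[11:0]=0x4 ⇒ $4
  target = base 0x0818 + off 0x02 + 2 + imm 4 = 0x0820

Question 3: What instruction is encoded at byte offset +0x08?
@+08  big-endian(4e 06) = 0x4e06
  op=0x4e06>>12=0x4 ⇒ andi (RI)
  rd@[11:10]=0x3 ⇒ %r3
  imm@[9:0]=0x206 ⇒ $518

andi %r3, $518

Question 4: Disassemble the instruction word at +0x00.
adi %r3, $872

+0x00: af 68 ⇒ word 0xaf68 (big)
  op=0xaf68>>12=0xa ⇒ adi (RI)
  rd@[11:10]=0x3 ⇒ %r3
  imm@[9:0]=0x368 ⇒ $872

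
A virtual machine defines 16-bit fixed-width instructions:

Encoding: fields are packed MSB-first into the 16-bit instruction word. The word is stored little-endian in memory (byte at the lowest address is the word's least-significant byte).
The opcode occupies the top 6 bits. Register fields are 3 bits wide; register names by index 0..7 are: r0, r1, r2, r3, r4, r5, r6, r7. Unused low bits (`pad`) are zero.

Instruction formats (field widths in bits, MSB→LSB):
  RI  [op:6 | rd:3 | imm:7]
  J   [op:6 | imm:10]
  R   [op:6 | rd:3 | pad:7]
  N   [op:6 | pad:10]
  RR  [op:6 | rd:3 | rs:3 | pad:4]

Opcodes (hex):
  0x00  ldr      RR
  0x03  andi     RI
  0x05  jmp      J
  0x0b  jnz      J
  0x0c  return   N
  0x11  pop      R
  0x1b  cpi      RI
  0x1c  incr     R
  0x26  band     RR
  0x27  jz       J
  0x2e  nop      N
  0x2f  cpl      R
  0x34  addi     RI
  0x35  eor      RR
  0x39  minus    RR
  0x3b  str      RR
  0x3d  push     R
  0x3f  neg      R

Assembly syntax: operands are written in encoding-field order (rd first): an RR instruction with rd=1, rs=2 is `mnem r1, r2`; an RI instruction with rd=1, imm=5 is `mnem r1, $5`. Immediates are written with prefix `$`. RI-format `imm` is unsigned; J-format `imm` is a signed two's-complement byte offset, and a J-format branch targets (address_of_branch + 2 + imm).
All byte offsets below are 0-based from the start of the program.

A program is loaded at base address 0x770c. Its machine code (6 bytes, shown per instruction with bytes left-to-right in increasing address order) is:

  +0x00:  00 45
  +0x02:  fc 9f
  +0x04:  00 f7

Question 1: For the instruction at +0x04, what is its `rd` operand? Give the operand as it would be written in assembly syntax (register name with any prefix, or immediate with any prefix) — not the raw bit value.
r6

@+04  little-endian(00 f7) = 0xf700
  top 6b → 0x3d → push [R]
  rd@[9:7]=0x6 ⇒ r6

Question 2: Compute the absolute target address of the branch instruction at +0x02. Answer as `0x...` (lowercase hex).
[02] fc 9f → 0x9ffc
  opcode bits[15:10]=0x27: jz/J
  imm: (w>>0)&0x3ff=0x3fc (s10→-4) → $-4
  target = base 0x770c + off 0x02 + 2 + imm -4 = 0x770c

0x770c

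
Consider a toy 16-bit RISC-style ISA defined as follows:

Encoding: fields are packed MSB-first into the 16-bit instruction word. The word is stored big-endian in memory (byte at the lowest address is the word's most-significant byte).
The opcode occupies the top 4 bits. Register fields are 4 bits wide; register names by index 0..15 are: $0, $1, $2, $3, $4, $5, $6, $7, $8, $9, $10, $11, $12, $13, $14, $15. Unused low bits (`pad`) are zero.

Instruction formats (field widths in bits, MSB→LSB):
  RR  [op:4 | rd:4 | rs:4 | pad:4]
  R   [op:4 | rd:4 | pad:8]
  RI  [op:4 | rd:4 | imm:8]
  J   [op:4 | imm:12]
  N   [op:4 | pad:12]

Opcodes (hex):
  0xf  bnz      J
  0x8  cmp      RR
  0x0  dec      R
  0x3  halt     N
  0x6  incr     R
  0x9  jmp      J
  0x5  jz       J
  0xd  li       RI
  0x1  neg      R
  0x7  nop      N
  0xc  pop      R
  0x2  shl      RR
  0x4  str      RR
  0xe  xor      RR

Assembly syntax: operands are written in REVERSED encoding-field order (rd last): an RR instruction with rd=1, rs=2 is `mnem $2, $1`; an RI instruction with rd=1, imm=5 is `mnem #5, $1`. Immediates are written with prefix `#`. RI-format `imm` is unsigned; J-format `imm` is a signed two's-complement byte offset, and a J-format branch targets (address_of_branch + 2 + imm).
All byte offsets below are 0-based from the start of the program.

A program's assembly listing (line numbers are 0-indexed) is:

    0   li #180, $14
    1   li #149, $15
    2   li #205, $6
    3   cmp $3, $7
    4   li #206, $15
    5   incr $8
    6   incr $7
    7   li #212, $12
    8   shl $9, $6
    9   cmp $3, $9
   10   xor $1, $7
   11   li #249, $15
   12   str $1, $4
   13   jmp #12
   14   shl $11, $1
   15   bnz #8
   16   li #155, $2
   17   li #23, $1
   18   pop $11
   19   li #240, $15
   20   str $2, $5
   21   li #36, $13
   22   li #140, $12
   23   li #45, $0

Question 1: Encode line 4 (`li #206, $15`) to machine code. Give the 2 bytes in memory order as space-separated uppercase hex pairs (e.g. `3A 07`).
DF CE

L4: li op=0xd:4|rd=15:4|imm=206:8 ⇒ 0xdfce ⇒ big df ce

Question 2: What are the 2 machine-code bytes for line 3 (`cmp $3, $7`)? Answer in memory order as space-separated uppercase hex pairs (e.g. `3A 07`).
87 30

3. cmp fields op=0x8:4|rd=7:4|rs=3:4|pad=0:4 → word 8730h → 87 30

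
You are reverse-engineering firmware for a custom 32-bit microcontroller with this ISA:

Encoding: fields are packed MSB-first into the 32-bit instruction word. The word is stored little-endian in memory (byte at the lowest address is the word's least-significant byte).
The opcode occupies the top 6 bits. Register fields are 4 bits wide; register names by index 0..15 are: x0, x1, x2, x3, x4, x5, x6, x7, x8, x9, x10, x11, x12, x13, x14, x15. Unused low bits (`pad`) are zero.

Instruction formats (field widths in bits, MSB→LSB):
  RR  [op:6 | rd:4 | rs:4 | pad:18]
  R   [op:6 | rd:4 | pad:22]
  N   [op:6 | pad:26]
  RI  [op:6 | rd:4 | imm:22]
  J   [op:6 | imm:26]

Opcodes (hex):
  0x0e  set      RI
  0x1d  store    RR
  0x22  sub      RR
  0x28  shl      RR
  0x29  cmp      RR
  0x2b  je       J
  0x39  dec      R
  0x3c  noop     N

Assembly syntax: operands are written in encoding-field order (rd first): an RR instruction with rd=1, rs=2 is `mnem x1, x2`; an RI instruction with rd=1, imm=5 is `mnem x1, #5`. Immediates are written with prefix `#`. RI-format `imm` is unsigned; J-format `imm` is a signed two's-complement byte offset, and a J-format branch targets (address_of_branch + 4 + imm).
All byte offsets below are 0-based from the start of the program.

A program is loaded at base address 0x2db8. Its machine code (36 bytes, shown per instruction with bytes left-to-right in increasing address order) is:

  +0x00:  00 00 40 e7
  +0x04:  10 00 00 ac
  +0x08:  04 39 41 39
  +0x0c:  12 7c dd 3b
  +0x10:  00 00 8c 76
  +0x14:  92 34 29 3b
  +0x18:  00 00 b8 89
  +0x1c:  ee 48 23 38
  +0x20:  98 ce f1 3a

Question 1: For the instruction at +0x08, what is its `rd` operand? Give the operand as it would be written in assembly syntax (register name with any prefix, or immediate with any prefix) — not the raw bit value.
x5

@+08  little-endian(04 39 41 39) = 0x39413904
  opcode bits[31:26]=0xe: set/RI
  rd@[25:22]=0x5 ⇒ x5
  imm@[21:0]=0x13904 ⇒ #80132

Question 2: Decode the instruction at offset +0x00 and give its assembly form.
dec x13

@+00  little-endian(00 00 40 e7) = 0xe7400000
  op=0xe7400000>>26=0x39 ⇒ dec (R)
  rd@[25:22]=0xd ⇒ x13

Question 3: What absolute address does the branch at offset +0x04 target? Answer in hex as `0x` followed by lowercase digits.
off 0x04: read 10 00 00 ac as little → 0xac000010
  opcode bits[31:26]=0x2b: je/J
  imm: (w>>0)&0x3ffffff=0x10 → #16
  target = base 0x2db8 + off 0x04 + 4 + imm 16 = 0x2dd0

0x2dd0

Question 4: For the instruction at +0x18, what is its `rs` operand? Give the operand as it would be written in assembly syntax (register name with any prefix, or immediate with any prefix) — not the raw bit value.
+0x18: 00 00 b8 89 ⇒ word 0x89b80000 (little)
  top 6b → 0x22 → sub [RR]
  rd: (w>>22)&0xf=0x6 → x6
  rs: (w>>18)&0xf=0xe → x14

x14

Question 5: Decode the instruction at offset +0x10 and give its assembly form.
store x10, x3

[10] 00 00 8c 76 → 0x768c0000
  opcode bits[31:26]=0x1d: store/RR
  rd: (w>>22)&0xf=0xa → x10
  rs: (w>>18)&0xf=0x3 → x3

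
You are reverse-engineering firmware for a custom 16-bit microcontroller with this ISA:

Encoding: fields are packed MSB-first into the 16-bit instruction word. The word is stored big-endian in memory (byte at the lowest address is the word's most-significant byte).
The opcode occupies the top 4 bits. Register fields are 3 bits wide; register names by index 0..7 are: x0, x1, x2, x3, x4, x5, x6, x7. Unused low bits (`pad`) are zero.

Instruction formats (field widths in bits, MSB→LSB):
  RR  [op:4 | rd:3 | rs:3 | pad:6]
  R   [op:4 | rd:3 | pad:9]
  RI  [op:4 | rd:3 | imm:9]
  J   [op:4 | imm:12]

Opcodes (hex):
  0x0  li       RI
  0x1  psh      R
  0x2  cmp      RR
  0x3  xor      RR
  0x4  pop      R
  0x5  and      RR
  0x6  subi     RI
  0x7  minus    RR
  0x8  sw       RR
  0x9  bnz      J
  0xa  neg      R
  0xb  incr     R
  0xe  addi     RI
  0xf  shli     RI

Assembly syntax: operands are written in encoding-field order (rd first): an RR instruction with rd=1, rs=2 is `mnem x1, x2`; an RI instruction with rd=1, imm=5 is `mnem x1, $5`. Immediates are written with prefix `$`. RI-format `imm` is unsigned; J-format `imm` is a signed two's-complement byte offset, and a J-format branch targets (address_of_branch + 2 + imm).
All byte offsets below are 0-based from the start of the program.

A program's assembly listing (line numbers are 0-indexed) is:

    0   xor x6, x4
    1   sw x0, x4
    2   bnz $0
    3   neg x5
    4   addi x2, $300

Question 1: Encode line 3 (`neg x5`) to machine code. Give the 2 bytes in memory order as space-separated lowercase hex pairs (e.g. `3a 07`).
line 3 (neg): pack op=0xa:4|rd=5:3|pad=0:9 = 0xaa00; big→ aa 00

aa 00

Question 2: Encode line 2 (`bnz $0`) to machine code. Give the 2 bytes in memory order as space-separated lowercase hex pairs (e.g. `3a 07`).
L2: bnz op=0x9:4|imm=0:12 ⇒ 0x9000 ⇒ big 90 00

90 00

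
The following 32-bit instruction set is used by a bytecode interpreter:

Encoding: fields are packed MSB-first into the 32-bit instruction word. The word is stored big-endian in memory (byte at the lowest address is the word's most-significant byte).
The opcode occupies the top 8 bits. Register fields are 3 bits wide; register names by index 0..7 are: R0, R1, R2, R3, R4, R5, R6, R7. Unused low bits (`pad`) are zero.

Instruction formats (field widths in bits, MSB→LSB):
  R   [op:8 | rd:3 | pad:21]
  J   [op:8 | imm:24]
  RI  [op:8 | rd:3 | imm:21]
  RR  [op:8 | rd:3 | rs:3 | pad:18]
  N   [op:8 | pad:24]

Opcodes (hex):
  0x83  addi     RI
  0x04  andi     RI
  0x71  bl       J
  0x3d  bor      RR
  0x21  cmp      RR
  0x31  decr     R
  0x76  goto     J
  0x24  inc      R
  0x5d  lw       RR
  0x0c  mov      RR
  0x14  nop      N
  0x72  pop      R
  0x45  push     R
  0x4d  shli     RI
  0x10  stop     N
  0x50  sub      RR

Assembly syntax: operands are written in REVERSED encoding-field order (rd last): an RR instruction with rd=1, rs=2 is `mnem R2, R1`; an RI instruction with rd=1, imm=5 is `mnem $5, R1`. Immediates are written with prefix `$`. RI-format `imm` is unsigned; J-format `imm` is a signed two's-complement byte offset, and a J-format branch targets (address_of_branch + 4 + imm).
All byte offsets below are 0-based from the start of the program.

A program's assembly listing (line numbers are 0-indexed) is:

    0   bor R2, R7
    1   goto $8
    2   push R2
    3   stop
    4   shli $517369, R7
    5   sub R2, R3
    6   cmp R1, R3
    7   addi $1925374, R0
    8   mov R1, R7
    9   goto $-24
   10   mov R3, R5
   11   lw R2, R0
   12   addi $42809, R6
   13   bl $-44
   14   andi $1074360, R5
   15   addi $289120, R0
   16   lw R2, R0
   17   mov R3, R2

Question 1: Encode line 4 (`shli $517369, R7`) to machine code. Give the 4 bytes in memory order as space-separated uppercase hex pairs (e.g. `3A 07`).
4. shli fields op=0x4d:8|rd=7:3|imm=517369:21 → word 4de7e4f9h → 4d e7 e4 f9

4D E7 E4 F9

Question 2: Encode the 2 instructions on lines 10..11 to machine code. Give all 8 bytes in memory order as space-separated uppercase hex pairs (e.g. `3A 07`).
0C AC 00 00 5D 08 00 00

10. mov fields op=0xc:8|rd=5:3|rs=3:3|pad=0:18 → word 0cac0000h → 0c ac 00 00
11. lw fields op=0x5d:8|rd=0:3|rs=2:3|pad=0:18 → word 5d080000h → 5d 08 00 00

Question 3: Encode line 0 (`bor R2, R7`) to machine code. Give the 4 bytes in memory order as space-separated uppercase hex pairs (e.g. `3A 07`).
3D E8 00 00

line 0 (bor): pack op=0x3d:8|rd=7:3|rs=2:3|pad=0:18 = 0x3de80000; big→ 3d e8 00 00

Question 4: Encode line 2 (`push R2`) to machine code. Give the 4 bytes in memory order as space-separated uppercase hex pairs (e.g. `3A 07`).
line 2 (push): pack op=0x45:8|rd=2:3|pad=0:21 = 0x45400000; big→ 45 40 00 00

45 40 00 00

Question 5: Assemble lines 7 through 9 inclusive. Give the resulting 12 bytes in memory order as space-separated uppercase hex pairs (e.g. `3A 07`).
line 7 (addi): pack op=0x83:8|rd=0:3|imm=1925374:21 = 0x831d60fe; big→ 83 1d 60 fe
line 8 (mov): pack op=0xc:8|rd=7:3|rs=1:3|pad=0:18 = 0x0ce40000; big→ 0c e4 00 00
line 9 (goto): pack op=0x76:8|imm=-24:24 = 0x76ffffe8; big→ 76 ff ff e8

83 1D 60 FE 0C E4 00 00 76 FF FF E8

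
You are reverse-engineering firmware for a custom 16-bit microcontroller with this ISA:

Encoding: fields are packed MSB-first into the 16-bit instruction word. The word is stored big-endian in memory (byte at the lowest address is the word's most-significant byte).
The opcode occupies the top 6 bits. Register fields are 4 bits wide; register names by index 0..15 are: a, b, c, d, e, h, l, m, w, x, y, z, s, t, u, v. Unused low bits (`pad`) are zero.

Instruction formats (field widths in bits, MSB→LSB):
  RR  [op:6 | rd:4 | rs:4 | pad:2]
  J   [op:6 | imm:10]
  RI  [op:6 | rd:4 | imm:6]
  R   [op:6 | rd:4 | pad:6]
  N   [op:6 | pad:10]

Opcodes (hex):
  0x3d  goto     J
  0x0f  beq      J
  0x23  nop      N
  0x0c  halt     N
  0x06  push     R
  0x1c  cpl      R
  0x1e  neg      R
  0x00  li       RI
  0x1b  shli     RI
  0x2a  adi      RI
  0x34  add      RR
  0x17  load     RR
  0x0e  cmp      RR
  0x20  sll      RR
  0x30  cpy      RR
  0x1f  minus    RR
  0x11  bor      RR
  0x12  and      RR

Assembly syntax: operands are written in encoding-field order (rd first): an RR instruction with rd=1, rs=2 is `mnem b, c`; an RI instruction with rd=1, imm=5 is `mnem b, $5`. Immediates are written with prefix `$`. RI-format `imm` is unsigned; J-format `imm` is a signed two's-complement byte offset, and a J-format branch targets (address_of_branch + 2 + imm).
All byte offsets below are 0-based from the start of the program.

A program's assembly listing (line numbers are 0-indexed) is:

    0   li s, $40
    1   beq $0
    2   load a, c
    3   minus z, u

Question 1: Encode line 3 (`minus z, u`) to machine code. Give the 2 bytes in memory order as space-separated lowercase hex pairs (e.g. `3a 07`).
7e f8

3. minus fields op=0x1f:6|rd=11:4|rs=14:4|pad=0:2 → word 7ef8h → 7e f8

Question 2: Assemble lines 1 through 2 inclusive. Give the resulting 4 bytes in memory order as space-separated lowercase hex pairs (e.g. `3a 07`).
3c 00 5c 08

1. beq fields op=0xf:6|imm=0:10 → word 3c00h → 3c 00
2. load fields op=0x17:6|rd=0:4|rs=2:4|pad=0:2 → word 5c08h → 5c 08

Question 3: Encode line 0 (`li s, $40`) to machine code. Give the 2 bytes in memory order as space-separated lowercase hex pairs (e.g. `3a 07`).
03 28

line 0 (li): pack op=0x0:6|rd=12:4|imm=40:6 = 0x0328; big→ 03 28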